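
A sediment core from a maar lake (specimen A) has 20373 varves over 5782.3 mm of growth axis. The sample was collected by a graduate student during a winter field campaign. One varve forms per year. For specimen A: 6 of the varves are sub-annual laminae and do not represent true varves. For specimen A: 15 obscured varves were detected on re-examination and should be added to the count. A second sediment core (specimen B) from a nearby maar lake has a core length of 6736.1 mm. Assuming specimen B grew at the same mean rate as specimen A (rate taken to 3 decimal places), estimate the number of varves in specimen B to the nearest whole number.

23719 varves

Specimen A: true varve count = 20373 − 6 + 15 = 20382.
A: 5782.3 mm over 20382 years gives 5782.3 / 20382 ≈ 0.284 mm/year.
For B, 6736.1 / 0.284 = 23718.66 years ≈ 23719 varves.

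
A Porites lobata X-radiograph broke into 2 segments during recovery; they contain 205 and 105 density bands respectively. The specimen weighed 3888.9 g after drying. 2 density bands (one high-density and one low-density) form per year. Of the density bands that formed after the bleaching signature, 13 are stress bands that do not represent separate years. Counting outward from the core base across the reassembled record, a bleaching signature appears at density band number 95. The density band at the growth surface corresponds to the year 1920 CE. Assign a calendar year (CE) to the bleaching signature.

1819 CE

Total density bands = 205 + 105 = 310.
310 − 95 = 215 density bands lie beyond the bleaching signature toward the growth surface.
Excluding 13 false density bands: 215 − 13 = 202.
202 density bands at 2 per year is 202 / 2 = 101 years.
1920 − 101 = 1819 CE.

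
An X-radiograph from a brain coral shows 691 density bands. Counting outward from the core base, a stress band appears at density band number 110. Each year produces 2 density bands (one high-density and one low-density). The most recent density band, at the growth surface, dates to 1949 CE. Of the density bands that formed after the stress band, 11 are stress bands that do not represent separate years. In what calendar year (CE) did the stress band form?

1664 CE

Between density band 110 and the growth surface there are 691 − 110 = 581 density bands.
Excluding 11 false density bands: 581 − 11 = 570.
570 density bands at 2 per year is 570 / 2 = 285 years.
Counting back 285 years from 1949 CE places the stress band in 1949 − 285 = 1664 CE.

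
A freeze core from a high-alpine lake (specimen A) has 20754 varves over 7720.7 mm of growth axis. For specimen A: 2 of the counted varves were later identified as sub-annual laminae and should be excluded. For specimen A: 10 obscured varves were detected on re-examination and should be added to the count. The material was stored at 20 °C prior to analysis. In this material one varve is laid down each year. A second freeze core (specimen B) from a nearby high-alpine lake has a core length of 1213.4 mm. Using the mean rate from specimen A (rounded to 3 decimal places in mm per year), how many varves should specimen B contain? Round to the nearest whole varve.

3262 varves

Specimen A: adjusted count: 20754 − 2 + 10 = 20762 varves.
A: Mean rate = 7720.7 mm / 20762 years ≈ 0.372 mm per year.
Specimen B: 1213.4 mm / 0.372 mm per year = 3261.83 years ≈ 3262 varves.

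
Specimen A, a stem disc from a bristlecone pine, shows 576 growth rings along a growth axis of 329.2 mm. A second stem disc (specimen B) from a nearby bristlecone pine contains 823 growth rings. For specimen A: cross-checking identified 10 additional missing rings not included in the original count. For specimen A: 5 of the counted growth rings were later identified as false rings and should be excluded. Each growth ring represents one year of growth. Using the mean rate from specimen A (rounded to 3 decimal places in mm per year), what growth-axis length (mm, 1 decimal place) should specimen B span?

466.6 mm

Specimen A: true growth ring count = 576 − 5 + 10 = 581.
A: Mean rate = 329.2 mm / 581 years ≈ 0.567 mm/year.
B's length ≈ 0.567 × 823 = 466.6 mm.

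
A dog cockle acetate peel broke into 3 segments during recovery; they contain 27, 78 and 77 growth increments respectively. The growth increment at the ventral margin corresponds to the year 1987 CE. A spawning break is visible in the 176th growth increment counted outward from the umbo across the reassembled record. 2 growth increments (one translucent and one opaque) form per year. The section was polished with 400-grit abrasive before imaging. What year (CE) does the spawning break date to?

Total growth increments = 27 + 78 + 77 = 182.
182 − 176 = 6 growth increments lie beyond the spawning break toward the ventral margin.
6 growth increments at 2 per year is 6 / 2 = 3 years.
Counting back 3 years from 1987 CE places the spawning break in 1987 − 3 = 1984 CE.

1984 CE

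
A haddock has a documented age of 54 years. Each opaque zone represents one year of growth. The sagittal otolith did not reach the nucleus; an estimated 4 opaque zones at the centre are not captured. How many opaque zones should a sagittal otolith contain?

50 opaque zones

One opaque zone per year gives 54 opaque zones over 54 years.
Less the 4 uncaptured opaque zones: 54 − 4 = 50.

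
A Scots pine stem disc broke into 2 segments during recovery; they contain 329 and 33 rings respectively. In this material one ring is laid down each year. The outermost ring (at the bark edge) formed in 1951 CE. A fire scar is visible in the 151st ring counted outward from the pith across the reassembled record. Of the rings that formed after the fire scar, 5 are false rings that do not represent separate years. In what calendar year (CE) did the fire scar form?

Total rings = 329 + 33 = 362.
362 − 151 = 211 rings lie beyond the fire scar toward the bark edge.
211 − 5 false = 206 true rings after the fire scar.
Counting back 206 years from 1951 CE places the fire scar in 1951 − 206 = 1745 CE.

1745 CE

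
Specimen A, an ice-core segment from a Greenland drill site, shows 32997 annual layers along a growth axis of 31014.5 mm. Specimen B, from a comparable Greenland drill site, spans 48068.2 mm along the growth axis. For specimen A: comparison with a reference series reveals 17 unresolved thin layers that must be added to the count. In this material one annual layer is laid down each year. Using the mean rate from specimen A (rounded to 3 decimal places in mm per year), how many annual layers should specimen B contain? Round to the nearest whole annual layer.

51191 annual layers

Specimen A: correcting the raw count gives 32997 + 17 = 33014 true annual layers.
A: Mean rate = 31014.5 mm / 33014 years ≈ 0.939 mm/yr.
B spans 48068.2 / 0.939 = 51190.84 years ≈ 51191 annual layers.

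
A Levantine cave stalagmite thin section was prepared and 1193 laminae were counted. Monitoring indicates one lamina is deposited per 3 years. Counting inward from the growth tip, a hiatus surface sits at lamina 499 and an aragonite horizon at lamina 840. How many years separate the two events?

1023 years

The two markers are separated by 840 − 499 = 341 laminae.
At 3 years per lamina, 341 × 3 = 1023 years.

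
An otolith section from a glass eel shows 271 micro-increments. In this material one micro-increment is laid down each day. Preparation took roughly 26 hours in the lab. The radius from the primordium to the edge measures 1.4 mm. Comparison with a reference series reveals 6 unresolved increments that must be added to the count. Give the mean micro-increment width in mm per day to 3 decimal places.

0.005 mm per day

True micro-increment count = 271 + 6 = 277.
Extension rate ≈ 1.4 / 277 = 0.005 mm per day.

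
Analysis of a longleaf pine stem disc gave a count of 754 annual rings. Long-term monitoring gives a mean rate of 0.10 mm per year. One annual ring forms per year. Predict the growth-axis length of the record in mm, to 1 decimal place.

75.4 mm

754 years of growth are recorded.
Predicted length = 0.10 mm/year × 754 years = 75.4 mm.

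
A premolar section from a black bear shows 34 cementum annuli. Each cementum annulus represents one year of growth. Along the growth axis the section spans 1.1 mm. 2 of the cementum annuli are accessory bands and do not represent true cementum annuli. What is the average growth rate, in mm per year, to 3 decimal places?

0.034 mm per year

Adjusted count: 34 − 2 = 32 cementum annuli.
Extension rate ≈ 1.1 / 32 = 0.034 mm per year.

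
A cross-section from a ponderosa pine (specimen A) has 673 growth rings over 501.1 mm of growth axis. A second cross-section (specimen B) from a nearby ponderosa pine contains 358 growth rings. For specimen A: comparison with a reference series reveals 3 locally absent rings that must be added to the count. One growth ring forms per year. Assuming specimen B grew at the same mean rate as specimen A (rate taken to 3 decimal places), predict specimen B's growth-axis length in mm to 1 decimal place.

Specimen A: true growth ring count = 673 + 3 = 676.
A: Mean rate = 501.1 mm / 676 years ≈ 0.741 mm/year.
For B, 0.741 mm/year × 358 years = 265.3 mm.

265.3 mm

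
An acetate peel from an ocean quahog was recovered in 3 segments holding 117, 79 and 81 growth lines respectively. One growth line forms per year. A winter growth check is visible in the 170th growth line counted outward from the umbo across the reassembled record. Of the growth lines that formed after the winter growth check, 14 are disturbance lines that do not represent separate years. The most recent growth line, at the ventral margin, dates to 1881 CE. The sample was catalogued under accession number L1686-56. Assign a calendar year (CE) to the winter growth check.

Total growth lines = 117 + 79 + 81 = 277.
Between growth line 170 and the ventral margin there are 277 − 170 = 107 growth lines.
Removing the 14 false growth lines leaves 107 − 14 = 93 true growth lines beyond the winter growth check.
1881 − 93 = 1788 CE.

1788 CE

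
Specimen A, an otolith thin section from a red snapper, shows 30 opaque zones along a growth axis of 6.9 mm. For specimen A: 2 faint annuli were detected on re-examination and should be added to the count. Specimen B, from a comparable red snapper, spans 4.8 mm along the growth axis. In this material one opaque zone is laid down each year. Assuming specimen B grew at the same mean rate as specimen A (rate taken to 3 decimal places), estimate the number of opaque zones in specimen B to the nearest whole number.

22 opaque zones

Specimen A: correcting the raw count gives 30 + 2 = 32 true opaque zones.
A: Mean rate = 6.9 mm / 32 years ≈ 0.216 mm per year.
Specimen B: 4.8 mm / 0.216 mm per year = 22.22 years ≈ 22 opaque zones.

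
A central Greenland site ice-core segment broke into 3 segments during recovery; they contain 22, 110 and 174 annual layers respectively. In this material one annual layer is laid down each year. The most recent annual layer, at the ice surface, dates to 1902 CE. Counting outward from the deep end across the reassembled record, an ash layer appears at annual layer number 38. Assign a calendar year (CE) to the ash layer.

Total annual layers = 22 + 110 + 174 = 306.
Between annual layer 38 and the ice surface there are 306 − 38 = 268 annual layers.
1902 − 268 = 1634 CE.

1634 CE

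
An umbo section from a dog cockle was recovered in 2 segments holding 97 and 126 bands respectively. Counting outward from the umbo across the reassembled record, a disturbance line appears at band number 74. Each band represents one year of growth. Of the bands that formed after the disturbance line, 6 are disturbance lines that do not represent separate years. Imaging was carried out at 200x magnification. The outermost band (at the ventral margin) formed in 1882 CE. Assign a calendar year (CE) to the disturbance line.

1739 CE

Total bands = 97 + 126 = 223.
223 − 74 = 149 bands lie beyond the disturbance line toward the ventral margin.
Removing the 6 false bands leaves 149 − 6 = 143 true bands beyond the disturbance line.
The band at the ventral margin is 1882 CE, so the disturbance line dates to 1882 − 143 = 1739 CE.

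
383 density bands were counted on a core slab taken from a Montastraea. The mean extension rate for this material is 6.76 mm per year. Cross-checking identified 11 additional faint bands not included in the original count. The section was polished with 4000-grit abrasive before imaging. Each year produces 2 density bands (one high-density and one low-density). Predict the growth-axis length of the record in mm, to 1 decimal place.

After corrections the count is 383 + 11 = 394 density bands.
With 2 density bands per year, 394 / 2 = 197 years.
197 years at 6.76 mm/year gives 6.76 × 197 = 1331.7 mm.

1331.7 mm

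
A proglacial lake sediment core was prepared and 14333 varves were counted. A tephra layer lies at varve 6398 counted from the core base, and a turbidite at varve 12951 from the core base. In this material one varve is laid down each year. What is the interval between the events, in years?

6553 years

The two markers are separated by 12951 − 6398 = 6553 varves.
That is 6553 years at one varve per year.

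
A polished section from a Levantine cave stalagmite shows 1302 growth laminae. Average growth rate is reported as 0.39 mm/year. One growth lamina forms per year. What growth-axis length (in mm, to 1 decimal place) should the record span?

1302 years of growth are recorded.
1302 years at 0.39 mm/year gives 0.39 × 1302 = 507.8 mm.

507.8 mm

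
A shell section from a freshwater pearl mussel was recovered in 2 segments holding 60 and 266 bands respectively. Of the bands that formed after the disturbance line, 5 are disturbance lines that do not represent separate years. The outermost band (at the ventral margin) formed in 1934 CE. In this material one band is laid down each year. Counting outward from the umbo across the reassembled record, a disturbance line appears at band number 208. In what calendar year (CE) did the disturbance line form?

1821 CE

Total bands = 60 + 266 = 326.
The disturbance line sits at band 208 from the umbo, so 326 − 208 = 118 bands formed after it.
Excluding 5 false bands: 118 − 5 = 113.
Counting back 113 years from 1934 CE places the disturbance line in 1934 − 113 = 1821 CE.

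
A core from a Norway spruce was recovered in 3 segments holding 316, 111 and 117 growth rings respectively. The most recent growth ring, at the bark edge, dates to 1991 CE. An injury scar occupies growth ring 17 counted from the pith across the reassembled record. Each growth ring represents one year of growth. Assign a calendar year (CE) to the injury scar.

1464 CE

Total growth rings = 316 + 111 + 117 = 544.
544 − 17 = 527 growth rings lie beyond the injury scar toward the bark edge.
Counting back 527 years from 1991 CE places the injury scar in 1991 − 527 = 1464 CE.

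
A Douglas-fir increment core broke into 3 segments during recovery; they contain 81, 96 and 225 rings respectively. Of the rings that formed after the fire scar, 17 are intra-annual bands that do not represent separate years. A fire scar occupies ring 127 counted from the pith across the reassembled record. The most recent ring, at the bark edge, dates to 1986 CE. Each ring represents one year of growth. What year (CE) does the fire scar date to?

1728 CE

Total rings = 81 + 96 + 225 = 402.
The fire scar sits at ring 127 from the pith, so 402 − 127 = 275 rings formed after it.
275 − 17 false = 258 true rings after the fire scar.
1986 − 258 = 1728 CE.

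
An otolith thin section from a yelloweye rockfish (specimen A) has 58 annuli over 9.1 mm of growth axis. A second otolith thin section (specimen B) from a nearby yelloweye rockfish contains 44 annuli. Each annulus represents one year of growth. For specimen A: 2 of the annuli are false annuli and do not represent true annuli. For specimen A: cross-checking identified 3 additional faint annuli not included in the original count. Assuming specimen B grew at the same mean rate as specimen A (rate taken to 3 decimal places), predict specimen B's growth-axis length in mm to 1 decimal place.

6.8 mm

Specimen A: true annulus count = 58 − 2 + 3 = 59.
A: 9.1 mm over 59 years gives 9.1 / 59 ≈ 0.154 mm per year.
For B, 0.154 mm/year × 44 years = 6.8 mm.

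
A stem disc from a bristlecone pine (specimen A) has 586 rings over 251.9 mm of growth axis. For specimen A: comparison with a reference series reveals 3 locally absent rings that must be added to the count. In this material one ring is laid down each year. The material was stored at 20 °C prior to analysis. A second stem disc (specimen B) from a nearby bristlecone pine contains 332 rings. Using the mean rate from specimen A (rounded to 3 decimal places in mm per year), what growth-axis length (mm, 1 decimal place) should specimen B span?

Specimen A: adjusted count: 586 + 3 = 589 rings.
A: 251.9 mm over 589 years gives 251.9 / 589 ≈ 0.428 mm per year.
B's length ≈ 0.428 × 332 = 142.1 mm.

142.1 mm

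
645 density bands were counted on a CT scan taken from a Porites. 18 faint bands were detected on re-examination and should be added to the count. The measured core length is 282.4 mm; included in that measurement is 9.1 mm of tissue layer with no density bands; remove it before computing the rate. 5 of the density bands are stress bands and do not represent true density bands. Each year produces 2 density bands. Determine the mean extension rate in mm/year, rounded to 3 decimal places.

0.831 mm/year

True density band count = 645 − 5 + 18 = 658.
With 2 density bands per year, 658 / 2 = 329 years.
Removing the 9.1 mm offcut leaves 282.4 − 9.1 = 273.3 mm.
Mean rate = 273.3 mm / 329 years ≈ 0.831 mm/year.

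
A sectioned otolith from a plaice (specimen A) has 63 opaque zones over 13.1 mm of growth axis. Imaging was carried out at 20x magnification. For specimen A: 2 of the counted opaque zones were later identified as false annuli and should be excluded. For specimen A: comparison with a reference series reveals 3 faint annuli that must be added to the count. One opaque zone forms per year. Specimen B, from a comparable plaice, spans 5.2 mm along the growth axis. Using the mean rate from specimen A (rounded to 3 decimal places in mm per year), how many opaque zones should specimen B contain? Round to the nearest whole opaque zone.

25 opaque zones

Specimen A: true opaque zone count = 63 − 2 + 3 = 64.
A: Extension rate ≈ 13.1 / 64 = 0.205 mm per year.
For B, 5.2 / 0.205 = 25.37 years ≈ 25 opaque zones.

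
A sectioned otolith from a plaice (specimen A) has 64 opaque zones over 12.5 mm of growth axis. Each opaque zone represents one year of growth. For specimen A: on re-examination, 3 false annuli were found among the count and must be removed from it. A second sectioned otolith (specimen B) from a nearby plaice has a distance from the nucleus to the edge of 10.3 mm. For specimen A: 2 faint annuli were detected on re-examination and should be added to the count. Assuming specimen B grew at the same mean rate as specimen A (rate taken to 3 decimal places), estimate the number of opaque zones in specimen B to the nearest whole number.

Specimen A: true opaque zone count = 64 − 3 + 2 = 63.
A: 12.5 mm over 63 years gives 12.5 / 63 ≈ 0.198 mm/year.
B spans 10.3 / 0.198 = 52.02 years ≈ 52 opaque zones.

52 opaque zones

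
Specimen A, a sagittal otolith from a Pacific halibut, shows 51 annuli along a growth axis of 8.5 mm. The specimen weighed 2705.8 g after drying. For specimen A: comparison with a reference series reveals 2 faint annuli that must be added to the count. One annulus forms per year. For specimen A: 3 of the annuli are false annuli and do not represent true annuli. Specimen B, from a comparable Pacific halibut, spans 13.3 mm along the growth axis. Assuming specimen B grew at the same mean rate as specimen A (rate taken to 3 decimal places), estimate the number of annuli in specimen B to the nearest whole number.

78 annuli

Specimen A: true annulus count = 51 − 3 + 2 = 50.
A: 8.5 mm over 50 years gives 8.5 / 50 ≈ 0.170 mm/year.
For B, 13.3 / 0.170 = 78.24 years ≈ 78 annuli.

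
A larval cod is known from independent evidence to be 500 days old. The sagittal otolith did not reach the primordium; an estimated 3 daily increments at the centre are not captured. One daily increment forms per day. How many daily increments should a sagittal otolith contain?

497 daily increments

Expected daily increments over 500 days: 500.
500 − 3 missed = 497 daily increments expected in the prepared section.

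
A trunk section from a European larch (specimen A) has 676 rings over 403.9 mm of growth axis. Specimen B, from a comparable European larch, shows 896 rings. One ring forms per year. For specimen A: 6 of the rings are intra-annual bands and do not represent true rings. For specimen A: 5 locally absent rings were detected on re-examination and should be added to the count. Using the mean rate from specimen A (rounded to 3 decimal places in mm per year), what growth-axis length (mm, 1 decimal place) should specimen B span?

Specimen A: correcting the raw count gives 676 − 6 + 5 = 675 true rings.
A: 403.9 mm over 675 years gives 403.9 / 675 ≈ 0.598 mm/yr.
For B, 0.598 mm/year × 896 years = 535.8 mm.

535.8 mm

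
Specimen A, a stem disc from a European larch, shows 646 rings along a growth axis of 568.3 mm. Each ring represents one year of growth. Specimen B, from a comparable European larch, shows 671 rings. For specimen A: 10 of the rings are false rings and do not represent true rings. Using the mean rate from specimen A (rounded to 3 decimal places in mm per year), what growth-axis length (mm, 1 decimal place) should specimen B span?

Specimen A: correcting the raw count gives 646 − 10 = 636 true rings.
A: Mean rate = 568.3 mm / 636 years ≈ 0.894 mm/yr.
B's length ≈ 0.894 × 671 = 599.9 mm.

599.9 mm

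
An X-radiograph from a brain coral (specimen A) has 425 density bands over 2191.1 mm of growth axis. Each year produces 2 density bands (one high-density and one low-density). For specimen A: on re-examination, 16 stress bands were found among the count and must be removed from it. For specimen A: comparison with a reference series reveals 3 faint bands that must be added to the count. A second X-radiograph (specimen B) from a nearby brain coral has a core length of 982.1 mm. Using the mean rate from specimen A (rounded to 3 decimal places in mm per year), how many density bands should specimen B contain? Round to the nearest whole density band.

185 density bands

Specimen A: correcting the raw count gives 425 − 16 + 3 = 412 true density bands.
Specimen A: 412 density bands at 2 per year is 412 / 2 = 206 years.
A: 2191.1 mm over 206 years gives 2191.1 / 206 ≈ 10.636 mm per year.
B spans 982.1 / 10.636 = 92.34 years; at 2 density bands per year that is 92.34 × 2 ≈ 185 density bands.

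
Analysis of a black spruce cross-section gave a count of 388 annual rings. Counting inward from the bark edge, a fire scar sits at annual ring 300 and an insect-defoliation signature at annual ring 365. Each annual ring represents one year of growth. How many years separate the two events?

365 − 300 = 65 annual rings lie between the two events.
That is 65 years at one annual ring per year.

65 years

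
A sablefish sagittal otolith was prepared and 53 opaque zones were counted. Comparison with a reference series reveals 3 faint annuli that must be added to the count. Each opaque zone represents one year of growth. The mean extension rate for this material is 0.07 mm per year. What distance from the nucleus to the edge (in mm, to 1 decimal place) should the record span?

3.9 mm

After corrections the count is 53 + 3 = 56 opaque zones.
56 years at 0.07 mm/year gives 0.07 × 56 = 3.9 mm.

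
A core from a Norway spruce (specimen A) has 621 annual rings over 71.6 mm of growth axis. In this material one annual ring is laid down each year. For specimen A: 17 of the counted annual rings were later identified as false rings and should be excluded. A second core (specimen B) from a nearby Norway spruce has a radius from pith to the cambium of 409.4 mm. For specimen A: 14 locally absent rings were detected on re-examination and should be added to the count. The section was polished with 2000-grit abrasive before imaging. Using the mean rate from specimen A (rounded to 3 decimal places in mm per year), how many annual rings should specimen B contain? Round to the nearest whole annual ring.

3529 annual rings

Specimen A: after corrections the count is 621 − 17 + 14 = 618 annual rings.
A: Mean rate = 71.6 mm / 618 years ≈ 0.116 mm per year.
For B, 409.4 / 0.116 = 3529.31 years ≈ 3529 annual rings.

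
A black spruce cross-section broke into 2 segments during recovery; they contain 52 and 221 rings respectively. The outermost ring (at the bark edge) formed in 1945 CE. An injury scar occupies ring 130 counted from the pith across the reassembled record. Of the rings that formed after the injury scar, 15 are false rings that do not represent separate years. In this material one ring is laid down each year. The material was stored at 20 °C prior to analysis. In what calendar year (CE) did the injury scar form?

Total rings = 52 + 221 = 273.
The injury scar sits at ring 130 from the pith, so 273 − 130 = 143 rings formed after it.
143 − 15 false = 128 true rings after the injury scar.
Counting back 128 years from 1945 CE places the injury scar in 1945 − 128 = 1817 CE.

1817 CE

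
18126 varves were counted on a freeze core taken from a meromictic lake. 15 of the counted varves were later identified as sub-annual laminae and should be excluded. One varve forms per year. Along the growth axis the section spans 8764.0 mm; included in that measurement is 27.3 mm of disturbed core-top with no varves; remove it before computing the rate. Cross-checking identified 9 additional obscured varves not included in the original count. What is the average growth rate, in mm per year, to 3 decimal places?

Correcting the raw count gives 18126 − 15 + 9 = 18120 true varves.
Net length = 8764.0 − 27.3 = 8736.7 mm.
Extension rate ≈ 8736.7 / 18120 = 0.482 mm per year.

0.482 mm per year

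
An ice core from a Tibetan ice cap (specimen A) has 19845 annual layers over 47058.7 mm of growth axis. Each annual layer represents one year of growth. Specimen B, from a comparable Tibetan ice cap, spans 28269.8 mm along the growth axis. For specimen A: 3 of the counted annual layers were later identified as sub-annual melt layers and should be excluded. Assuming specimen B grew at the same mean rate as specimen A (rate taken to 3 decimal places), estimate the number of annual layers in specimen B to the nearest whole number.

11918 annual layers

Specimen A: after corrections the count is 19845 − 3 = 19842 annual layers.
A: Extension rate ≈ 47058.7 / 19842 = 2.372 mm/year.
Specimen B: 28269.8 mm / 2.372 mm per year = 11918.13 years ≈ 11918 annual layers.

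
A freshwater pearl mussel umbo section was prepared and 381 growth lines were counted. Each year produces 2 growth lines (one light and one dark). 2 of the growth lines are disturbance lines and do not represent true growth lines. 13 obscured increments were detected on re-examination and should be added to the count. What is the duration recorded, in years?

196 years

True growth line count = 381 − 2 + 13 = 392.
With 2 growth lines per year, 392 / 2 = 196 years.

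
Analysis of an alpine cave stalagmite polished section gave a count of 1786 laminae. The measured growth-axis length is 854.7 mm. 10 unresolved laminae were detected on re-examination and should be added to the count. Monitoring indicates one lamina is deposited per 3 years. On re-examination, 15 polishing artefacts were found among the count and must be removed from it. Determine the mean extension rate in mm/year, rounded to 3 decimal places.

0.160 mm/year

True lamina count = 1786 − 15 + 10 = 1781.
1781 laminae at 3 years each span 1781 × 3 = 5343 years.
854.7 mm over 5343 years gives 854.7 / 5343 ≈ 0.160 mm/year.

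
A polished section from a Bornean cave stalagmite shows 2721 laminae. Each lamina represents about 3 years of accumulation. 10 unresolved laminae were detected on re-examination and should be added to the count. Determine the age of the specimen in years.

8193 years

True lamina count = 2721 + 10 = 2731.
Multiplying by 3 years per lamina: 2731 × 3 = 8193 years.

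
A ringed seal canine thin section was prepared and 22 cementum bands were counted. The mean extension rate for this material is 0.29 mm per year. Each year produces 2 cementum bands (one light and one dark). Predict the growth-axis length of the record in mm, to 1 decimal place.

3.2 mm

Dividing by 2 cementum bands per year: 22 / 2 = 11 years.
Length ≈ 0.29 × 11 = 3.2 mm.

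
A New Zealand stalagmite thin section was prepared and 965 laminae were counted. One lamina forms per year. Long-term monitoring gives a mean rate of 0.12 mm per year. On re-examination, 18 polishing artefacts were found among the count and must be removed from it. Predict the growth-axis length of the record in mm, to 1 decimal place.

113.6 mm

Correcting the raw count gives 965 − 18 = 947 true laminae.
Predicted length = 0.12 mm/year × 947 years = 113.6 mm.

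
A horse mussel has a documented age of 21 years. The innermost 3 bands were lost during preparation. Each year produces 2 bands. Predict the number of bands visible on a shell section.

39 bands

Expected bands: 21 × 2 = 42.
Subtracting the 3 bands not captured gives 42 − 3 = 39 bands in the record.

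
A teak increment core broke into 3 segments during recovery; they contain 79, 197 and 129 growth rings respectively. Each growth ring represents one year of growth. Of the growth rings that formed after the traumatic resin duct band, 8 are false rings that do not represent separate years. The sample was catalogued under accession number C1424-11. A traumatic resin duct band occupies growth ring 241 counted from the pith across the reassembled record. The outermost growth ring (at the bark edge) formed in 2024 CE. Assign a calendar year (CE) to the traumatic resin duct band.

Total growth rings = 79 + 197 + 129 = 405.
Between growth ring 241 and the bark edge there are 405 − 241 = 164 growth rings.
Removing the 8 false growth rings leaves 164 − 8 = 156 true growth rings beyond the traumatic resin duct band.
Counting back 156 years from 2024 CE places the traumatic resin duct band in 2024 − 156 = 1868 CE.

1868 CE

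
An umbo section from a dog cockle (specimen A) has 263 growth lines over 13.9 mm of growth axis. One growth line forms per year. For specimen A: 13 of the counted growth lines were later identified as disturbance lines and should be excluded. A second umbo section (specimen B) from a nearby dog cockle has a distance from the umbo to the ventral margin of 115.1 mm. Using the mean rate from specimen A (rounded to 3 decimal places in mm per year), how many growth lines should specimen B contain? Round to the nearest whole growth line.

2055 growth lines

Specimen A: true growth line count = 263 − 13 = 250.
A: Extension rate ≈ 13.9 / 250 = 0.056 mm/yr.
B spans 115.1 / 0.056 = 2055.36 years ≈ 2055 growth lines.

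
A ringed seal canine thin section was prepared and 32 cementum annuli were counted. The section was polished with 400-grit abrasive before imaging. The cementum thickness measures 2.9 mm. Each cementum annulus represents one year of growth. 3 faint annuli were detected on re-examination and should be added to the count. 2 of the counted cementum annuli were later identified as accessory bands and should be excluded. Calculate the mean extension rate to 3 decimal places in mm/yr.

0.088 mm/yr

Correcting the raw count gives 32 − 2 + 3 = 33 true cementum annuli.
Extension rate ≈ 2.9 / 33 = 0.088 mm/yr.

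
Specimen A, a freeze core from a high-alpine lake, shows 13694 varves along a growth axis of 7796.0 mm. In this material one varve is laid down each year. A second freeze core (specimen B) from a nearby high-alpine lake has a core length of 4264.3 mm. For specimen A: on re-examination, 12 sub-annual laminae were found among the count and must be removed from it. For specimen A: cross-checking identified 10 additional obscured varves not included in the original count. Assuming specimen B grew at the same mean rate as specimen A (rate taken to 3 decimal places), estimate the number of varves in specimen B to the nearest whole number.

Specimen A: after corrections the count is 13694 − 12 + 10 = 13692 varves.
A: Extension rate ≈ 7796.0 / 13692 = 0.569 mm/year.
B spans 4264.3 / 0.569 = 7494.38 years ≈ 7494 varves.

7494 varves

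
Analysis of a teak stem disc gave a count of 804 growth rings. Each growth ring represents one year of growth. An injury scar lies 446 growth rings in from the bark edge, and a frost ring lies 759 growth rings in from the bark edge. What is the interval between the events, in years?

313 yr

Separation: 759 − 446 = 313 growth rings.
At one growth ring per year, 313 years elapsed between them.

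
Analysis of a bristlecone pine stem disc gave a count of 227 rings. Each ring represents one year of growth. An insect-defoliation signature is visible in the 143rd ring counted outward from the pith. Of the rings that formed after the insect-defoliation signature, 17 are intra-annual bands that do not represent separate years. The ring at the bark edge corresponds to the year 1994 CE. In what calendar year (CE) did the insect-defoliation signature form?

227 − 143 = 84 rings lie beyond the insect-defoliation signature toward the bark edge.
Removing the 17 false rings leaves 84 − 17 = 67 true rings beyond the insect-defoliation signature.
The ring at the bark edge is 1994 CE, so the insect-defoliation signature dates to 1994 − 67 = 1927 CE.

1927 CE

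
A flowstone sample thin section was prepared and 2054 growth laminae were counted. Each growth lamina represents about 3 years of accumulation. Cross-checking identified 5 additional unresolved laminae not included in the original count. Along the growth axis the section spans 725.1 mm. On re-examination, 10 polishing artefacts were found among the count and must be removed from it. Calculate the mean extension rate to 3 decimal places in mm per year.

True growth lamina count = 2054 − 10 + 5 = 2049.
At 3 years per growth lamina, 2049 × 3 = 6147 years.
Mean rate = 725.1 mm / 6147 years ≈ 0.118 mm per year.

0.118 mm per year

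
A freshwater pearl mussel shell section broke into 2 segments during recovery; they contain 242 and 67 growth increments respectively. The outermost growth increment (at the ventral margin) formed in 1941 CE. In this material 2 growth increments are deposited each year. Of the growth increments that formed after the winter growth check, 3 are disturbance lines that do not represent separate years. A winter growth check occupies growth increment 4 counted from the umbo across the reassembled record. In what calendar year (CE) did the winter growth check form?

Total growth increments = 242 + 67 = 309.
The winter growth check sits at growth increment 4 from the umbo, so 309 − 4 = 305 growth increments formed after it.
Removing the 3 false growth increments leaves 305 − 3 = 302 true growth increments beyond the winter growth check.
With 2 growth increments per year, 302 / 2 = 151 years.
Counting back 151 years from 1941 CE places the winter growth check in 1941 − 151 = 1790 CE.

1790 CE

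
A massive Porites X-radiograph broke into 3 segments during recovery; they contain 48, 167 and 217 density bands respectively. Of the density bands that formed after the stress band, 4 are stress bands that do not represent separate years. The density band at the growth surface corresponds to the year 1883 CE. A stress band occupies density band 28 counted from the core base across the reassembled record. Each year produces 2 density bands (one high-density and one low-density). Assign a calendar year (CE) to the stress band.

1683 CE

Total density bands = 48 + 167 + 217 = 432.
Between density band 28 and the growth surface there are 432 − 28 = 404 density bands.
404 − 4 false = 400 true density bands after the stress band.
400 density bands at 2 per year is 400 / 2 = 200 years.
Counting back 200 years from 1883 CE places the stress band in 1883 − 200 = 1683 CE.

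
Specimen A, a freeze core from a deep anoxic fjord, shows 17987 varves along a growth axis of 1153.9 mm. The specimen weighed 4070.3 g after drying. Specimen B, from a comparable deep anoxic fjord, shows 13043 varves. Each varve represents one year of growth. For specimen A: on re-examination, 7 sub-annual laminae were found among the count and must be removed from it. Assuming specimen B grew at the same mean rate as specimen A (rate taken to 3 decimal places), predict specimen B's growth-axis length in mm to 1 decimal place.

Specimen A: true varve count = 17987 − 7 = 17980.
A: Extension rate ≈ 1153.9 / 17980 = 0.064 mm/yr.
Length of B = 0.064 × 13043 = 834.8 mm.

834.8 mm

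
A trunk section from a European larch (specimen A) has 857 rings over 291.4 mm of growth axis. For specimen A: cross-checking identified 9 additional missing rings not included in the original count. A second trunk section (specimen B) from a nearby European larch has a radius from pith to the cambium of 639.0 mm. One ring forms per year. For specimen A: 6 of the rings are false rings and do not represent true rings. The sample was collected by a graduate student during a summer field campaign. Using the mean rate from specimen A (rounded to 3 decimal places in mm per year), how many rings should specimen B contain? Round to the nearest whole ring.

Specimen A: after corrections the count is 857 − 6 + 9 = 860 rings.
A: Extension rate ≈ 291.4 / 860 = 0.339 mm/year.
Specimen B: 639.0 mm / 0.339 mm per year = 1884.96 years ≈ 1885 rings.

1885 rings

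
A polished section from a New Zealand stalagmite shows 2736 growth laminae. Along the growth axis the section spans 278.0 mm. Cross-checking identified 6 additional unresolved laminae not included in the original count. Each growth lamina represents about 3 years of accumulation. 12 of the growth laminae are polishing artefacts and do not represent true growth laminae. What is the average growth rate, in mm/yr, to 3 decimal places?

0.034 mm/yr

Adjusted count: 2736 − 12 + 6 = 2730 growth laminae.
At 3 years per growth lamina, 2730 × 3 = 8190 years.
Extension rate ≈ 278.0 / 8190 = 0.034 mm/yr.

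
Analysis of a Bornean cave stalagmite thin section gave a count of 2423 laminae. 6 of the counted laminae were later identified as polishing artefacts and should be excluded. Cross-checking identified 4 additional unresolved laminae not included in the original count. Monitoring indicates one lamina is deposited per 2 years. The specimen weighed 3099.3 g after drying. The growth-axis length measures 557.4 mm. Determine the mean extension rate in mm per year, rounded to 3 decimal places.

True lamina count = 2423 − 6 + 4 = 2421.
Multiplying by 2 years per lamina: 2421 × 2 = 4842 years.
Extension rate ≈ 557.4 / 4842 = 0.115 mm per year.

0.115 mm per year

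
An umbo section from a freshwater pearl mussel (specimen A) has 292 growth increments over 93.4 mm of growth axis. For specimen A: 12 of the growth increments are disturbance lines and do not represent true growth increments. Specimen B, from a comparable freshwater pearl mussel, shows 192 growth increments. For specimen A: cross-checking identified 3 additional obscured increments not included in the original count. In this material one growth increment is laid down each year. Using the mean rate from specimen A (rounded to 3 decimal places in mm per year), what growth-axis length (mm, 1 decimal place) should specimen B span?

63.4 mm

Specimen A: correcting the raw count gives 292 − 12 + 3 = 283 true growth increments.
A: 93.4 mm over 283 years gives 93.4 / 283 ≈ 0.330 mm/yr.
B's length ≈ 0.330 × 192 = 63.4 mm.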